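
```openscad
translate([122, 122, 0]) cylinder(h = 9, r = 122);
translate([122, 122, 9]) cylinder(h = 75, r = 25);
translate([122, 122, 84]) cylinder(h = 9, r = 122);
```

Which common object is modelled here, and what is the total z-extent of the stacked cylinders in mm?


A spool. The overall height is 93 mm.

Three coaxial cylinders, large–small–large — a spool. Two 9 mm flanges and a 75 mm core give 9 + 75 + 9 = 93 mm.


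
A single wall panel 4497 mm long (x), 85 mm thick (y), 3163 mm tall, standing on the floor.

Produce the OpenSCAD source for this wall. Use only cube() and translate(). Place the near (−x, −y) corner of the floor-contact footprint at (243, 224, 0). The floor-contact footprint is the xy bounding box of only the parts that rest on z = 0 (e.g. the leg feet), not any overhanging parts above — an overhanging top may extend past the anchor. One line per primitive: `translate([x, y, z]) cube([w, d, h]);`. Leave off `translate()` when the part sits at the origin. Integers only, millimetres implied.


translate([243, 224, 0]) cube([4497, 85, 3163]);


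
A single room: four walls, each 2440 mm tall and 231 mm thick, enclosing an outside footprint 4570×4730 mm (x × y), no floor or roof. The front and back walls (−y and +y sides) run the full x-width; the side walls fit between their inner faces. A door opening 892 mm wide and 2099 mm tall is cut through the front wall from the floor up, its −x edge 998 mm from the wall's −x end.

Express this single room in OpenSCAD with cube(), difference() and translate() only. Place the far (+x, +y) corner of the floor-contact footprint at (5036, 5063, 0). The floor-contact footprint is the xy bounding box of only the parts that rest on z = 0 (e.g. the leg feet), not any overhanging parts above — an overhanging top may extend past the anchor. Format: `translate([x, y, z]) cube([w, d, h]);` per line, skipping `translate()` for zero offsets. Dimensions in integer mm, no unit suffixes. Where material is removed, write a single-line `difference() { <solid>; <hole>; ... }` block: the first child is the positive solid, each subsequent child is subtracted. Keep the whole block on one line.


difference() { translate([466, 333, 0]) cube([4570, 231, 2440]); translate([1464, 333, 0]) cube([892, 231, 2099]); }
translate([466, 4832, 0]) cube([4570, 231, 2440]);
translate([466, 564, 0]) cube([231, 4268, 2440]);
translate([4805, 564, 0]) cube([231, 4268, 2440]);


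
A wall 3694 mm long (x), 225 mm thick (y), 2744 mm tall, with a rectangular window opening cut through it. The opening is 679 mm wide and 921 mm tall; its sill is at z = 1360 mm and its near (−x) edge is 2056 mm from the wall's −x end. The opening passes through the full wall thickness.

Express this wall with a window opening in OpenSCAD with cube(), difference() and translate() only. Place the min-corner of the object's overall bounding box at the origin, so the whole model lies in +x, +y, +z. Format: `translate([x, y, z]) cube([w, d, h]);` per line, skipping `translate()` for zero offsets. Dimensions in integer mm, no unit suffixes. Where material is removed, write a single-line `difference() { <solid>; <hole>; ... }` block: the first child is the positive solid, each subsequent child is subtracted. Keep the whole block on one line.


difference() { cube([3694, 225, 2744]); translate([2056, 0, 1360]) cube([679, 225, 921]); }


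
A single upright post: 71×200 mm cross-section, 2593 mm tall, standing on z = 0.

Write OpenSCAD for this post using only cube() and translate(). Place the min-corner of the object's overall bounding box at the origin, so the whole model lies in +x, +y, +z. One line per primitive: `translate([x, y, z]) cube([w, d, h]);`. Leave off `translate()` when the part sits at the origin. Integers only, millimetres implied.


cube([71, 200, 2593]);


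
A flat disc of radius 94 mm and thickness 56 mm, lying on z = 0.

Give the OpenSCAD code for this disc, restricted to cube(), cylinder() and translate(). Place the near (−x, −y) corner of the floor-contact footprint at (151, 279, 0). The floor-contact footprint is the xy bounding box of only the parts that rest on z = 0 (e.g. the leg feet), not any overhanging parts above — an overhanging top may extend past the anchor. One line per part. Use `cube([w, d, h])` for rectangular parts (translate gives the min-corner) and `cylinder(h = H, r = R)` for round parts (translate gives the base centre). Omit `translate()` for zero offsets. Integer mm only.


translate([245, 373, 0]) cylinder(h = 56, r = 94);


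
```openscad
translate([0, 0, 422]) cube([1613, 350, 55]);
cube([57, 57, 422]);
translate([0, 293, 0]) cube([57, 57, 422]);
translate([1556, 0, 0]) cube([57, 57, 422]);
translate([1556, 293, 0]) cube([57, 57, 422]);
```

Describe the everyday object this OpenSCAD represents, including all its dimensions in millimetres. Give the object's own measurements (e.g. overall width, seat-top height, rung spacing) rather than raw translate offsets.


A bench: a 1613×350 mm seat slab, 55 mm thick, top at z = 477 mm, on four 57×57 mm square legs flush with the seat corners and standing on z = 0.


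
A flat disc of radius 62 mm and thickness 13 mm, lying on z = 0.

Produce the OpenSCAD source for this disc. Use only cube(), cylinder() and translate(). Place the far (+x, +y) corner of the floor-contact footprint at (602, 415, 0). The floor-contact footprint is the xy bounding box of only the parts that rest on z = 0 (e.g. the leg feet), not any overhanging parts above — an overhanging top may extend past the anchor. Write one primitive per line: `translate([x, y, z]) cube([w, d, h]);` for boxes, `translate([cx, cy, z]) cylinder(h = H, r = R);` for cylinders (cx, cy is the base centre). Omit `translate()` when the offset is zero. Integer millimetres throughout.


translate([540, 353, 0]) cylinder(h = 13, r = 62);


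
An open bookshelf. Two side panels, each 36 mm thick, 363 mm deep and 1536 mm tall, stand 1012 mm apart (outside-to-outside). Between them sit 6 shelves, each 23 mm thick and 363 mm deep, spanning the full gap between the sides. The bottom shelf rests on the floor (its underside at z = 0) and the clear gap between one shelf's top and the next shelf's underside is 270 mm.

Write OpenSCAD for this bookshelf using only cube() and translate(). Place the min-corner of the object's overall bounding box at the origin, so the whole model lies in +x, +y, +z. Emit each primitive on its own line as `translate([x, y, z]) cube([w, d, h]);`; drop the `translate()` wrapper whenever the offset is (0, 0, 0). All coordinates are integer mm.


cube([36, 363, 1536]);
translate([976, 0, 0]) cube([36, 363, 1536]);
translate([36, 0, 0]) cube([940, 363, 23]);
translate([36, 0, 293]) cube([940, 363, 23]);
translate([36, 0, 586]) cube([940, 363, 23]);
translate([36, 0, 879]) cube([940, 363, 23]);
translate([36, 0, 1172]) cube([940, 363, 23]);
translate([36, 0, 1465]) cube([940, 363, 23]);


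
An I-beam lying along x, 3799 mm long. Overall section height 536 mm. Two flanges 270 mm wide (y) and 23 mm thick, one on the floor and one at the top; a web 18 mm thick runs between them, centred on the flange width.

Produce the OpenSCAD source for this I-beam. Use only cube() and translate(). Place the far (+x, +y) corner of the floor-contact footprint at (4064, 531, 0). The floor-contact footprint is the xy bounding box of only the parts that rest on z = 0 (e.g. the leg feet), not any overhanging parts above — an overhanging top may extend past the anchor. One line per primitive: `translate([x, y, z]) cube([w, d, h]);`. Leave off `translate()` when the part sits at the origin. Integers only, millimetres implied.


translate([265, 261, 0]) cube([3799, 270, 23]);
translate([265, 387, 23]) cube([3799, 18, 490]);
translate([265, 261, 513]) cube([3799, 270, 23]);


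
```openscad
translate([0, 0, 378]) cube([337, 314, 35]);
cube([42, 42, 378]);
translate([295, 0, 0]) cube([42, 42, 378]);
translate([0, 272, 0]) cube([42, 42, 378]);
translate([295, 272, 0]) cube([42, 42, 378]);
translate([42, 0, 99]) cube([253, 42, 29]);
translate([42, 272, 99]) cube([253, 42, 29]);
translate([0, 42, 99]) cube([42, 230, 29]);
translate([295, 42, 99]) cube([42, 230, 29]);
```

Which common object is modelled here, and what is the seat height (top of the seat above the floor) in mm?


A stool. The seat height is 413 mm.

A 337×314×35 slab at z = 378 on four corner posts — a stool. The seat top is 378 + 35 = 413 mm.


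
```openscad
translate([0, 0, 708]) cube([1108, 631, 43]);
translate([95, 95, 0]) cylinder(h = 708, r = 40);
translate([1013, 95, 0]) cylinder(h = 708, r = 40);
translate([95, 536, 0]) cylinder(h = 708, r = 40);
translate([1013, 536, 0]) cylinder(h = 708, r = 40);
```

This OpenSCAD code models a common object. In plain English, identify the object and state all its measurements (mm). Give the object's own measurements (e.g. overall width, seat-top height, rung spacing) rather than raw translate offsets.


A rectangular dining table. The top is 1108×631×43 mm with its upper surface at z = 751 mm. It stands on four round legs of 80 mm diameter, each leg's bounding box inset 55 mm from the nearest pair of top edges, running from the floor to the underside of the top.


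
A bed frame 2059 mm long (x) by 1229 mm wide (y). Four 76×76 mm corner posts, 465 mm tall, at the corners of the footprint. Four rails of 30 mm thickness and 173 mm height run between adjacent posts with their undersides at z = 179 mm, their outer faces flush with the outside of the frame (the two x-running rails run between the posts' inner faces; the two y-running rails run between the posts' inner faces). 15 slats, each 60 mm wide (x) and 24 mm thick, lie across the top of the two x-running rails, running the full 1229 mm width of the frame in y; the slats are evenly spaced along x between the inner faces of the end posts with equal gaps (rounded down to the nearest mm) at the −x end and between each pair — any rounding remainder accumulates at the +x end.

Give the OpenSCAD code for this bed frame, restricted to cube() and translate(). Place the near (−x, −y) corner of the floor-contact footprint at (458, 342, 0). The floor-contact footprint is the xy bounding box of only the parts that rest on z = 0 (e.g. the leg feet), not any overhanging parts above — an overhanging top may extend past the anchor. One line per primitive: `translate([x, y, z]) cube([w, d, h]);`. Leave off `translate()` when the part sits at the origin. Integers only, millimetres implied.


// slat z = rail_z + rail_h = 179 + 173 = 352
// slat gap = ⌊(1907 − 15·60) / 16⌋ = 62
translate([458, 342, 0]) cube([76, 76, 465]);
translate([458, 1495, 0]) cube([76, 76, 465]);
translate([2441, 342, 0]) cube([76, 76, 465]);
translate([2441, 1495, 0]) cube([76, 76, 465]);
translate([534, 342, 179]) cube([1907, 30, 173]);
translate([534, 1541, 179]) cube([1907, 30, 173]);
translate([458, 418, 179]) cube([30, 1077, 173]);
translate([2487, 418, 179]) cube([30, 1077, 173]);
translate([596, 342, 352]) cube([60, 1229, 24]);
translate([718, 342, 352]) cube([60, 1229, 24]);
translate([840, 342, 352]) cube([60, 1229, 24]);
translate([962, 342, 352]) cube([60, 1229, 24]);
translate([1084, 342, 352]) cube([60, 1229, 24]);
translate([1206, 342, 352]) cube([60, 1229, 24]);
translate([1328, 342, 352]) cube([60, 1229, 24]);
translate([1450, 342, 352]) cube([60, 1229, 24]);
translate([1572, 342, 352]) cube([60, 1229, 24]);
translate([1694, 342, 352]) cube([60, 1229, 24]);
translate([1816, 342, 352]) cube([60, 1229, 24]);
translate([1938, 342, 352]) cube([60, 1229, 24]);
translate([2060, 342, 352]) cube([60, 1229, 24]);
translate([2182, 342, 352]) cube([60, 1229, 24]);
translate([2304, 342, 352]) cube([60, 1229, 24]);


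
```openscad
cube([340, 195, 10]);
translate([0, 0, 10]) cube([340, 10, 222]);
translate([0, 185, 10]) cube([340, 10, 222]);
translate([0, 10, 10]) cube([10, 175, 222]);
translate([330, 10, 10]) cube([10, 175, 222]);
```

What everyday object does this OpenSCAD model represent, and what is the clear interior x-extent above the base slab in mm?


An open box. The internal width is 320 mm.

A 340×195 base slab with four walls standing on it — an open box. The base is 340 mm wide and the walls are 10 mm thick, so the internal width is 340 − 2 × 10 = 320 mm.


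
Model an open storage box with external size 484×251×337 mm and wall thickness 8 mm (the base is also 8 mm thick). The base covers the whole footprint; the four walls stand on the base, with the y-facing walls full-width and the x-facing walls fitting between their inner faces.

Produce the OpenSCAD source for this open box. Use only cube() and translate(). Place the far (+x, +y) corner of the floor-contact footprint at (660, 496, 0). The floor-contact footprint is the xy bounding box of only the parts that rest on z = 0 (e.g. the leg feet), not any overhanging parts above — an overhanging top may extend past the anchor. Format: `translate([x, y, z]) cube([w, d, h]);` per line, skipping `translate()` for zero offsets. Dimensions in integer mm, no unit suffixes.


translate([176, 245, 0]) cube([484, 251, 8]);
translate([176, 245, 8]) cube([484, 8, 329]);
translate([176, 488, 8]) cube([484, 8, 329]);
translate([176, 253, 8]) cube([8, 235, 329]);
translate([652, 253, 8]) cube([8, 235, 329]);


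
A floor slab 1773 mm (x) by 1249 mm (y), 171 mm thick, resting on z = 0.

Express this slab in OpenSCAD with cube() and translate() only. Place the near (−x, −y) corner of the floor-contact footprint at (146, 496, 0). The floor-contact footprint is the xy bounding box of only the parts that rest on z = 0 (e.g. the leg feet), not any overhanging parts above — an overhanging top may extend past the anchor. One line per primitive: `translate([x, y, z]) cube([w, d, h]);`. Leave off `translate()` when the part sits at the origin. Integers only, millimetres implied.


translate([146, 496, 0]) cube([1773, 1249, 171]);


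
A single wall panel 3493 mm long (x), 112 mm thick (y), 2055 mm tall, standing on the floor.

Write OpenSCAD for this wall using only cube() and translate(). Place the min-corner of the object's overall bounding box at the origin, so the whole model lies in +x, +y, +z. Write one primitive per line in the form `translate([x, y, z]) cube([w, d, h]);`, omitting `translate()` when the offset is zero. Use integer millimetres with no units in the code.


cube([3493, 112, 2055]);


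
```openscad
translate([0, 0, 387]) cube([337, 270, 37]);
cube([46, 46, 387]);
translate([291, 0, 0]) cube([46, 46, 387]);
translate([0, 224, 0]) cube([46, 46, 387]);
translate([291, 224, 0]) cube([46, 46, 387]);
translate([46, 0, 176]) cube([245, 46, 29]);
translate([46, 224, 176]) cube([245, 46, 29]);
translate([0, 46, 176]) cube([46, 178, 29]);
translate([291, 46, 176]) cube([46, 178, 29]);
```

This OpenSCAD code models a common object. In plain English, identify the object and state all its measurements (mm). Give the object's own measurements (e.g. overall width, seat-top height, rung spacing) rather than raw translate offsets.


A four-legged stool. The seat is a 337×270×37 mm slab whose top surface is at z = 424 mm; four square legs, each 46×46 mm in cross-section, run from the floor (z = 0) to the underside of the seat, each flush with a corner of the seat. Four stretchers, 46 mm wide and 29 mm tall, connect adjacent legs with their undersides at z = 176 mm, each running between the inner faces of the legs it joins and aligned with the legs' outer faces on the other axis.


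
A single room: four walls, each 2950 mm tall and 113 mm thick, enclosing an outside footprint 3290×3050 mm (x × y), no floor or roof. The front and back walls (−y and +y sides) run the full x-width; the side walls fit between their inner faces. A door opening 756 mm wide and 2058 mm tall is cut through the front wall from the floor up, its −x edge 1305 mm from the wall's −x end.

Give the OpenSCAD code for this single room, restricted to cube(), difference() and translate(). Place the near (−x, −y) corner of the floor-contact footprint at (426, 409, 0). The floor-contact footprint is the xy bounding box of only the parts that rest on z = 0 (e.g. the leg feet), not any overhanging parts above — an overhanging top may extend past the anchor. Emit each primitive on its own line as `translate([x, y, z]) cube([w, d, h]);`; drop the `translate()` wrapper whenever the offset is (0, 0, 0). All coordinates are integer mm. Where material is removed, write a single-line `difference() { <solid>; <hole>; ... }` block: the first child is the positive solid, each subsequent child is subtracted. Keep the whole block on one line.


difference() { translate([426, 409, 0]) cube([3290, 113, 2950]); translate([1731, 409, 0]) cube([756, 113, 2058]); }
translate([426, 3346, 0]) cube([3290, 113, 2950]);
translate([426, 522, 0]) cube([113, 2824, 2950]);
translate([3603, 522, 0]) cube([113, 2824, 2950]);


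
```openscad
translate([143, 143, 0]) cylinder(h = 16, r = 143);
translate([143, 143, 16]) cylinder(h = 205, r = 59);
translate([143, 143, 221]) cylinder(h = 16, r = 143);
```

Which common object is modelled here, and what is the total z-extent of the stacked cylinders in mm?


A spool. The overall height is 237 mm.

Three coaxial cylinders, large–small–large — a spool. Two 16 mm flanges and a 205 mm core give 16 + 205 + 16 = 237 mm.


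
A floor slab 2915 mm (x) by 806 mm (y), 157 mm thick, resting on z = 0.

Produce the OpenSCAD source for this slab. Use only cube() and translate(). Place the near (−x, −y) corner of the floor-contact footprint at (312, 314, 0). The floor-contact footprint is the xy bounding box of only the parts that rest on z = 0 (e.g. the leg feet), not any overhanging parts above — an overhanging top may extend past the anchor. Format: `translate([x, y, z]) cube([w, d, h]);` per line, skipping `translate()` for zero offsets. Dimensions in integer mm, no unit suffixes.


translate([312, 314, 0]) cube([2915, 806, 157]);


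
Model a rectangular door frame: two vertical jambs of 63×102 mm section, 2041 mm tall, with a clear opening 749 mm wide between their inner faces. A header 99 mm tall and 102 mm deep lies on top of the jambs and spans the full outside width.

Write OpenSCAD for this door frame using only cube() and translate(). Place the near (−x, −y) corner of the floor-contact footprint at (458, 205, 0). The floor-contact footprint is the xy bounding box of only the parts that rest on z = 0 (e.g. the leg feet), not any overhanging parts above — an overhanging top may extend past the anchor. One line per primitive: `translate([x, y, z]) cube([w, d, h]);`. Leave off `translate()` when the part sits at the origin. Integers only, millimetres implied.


translate([458, 205, 0]) cube([63, 102, 2041]);
translate([1270, 205, 0]) cube([63, 102, 2041]);
translate([458, 205, 2041]) cube([875, 102, 99]);


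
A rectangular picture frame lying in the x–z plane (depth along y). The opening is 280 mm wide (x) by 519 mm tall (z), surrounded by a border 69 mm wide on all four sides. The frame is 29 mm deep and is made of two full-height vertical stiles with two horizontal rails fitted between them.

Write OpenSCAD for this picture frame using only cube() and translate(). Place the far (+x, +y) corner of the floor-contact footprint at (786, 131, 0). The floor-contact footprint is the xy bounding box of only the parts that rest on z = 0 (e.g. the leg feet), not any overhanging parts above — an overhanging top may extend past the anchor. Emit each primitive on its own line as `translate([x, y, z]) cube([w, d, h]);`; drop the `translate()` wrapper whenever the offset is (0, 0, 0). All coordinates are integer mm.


translate([368, 102, 0]) cube([69, 29, 657]);
translate([717, 102, 0]) cube([69, 29, 657]);
translate([437, 102, 0]) cube([280, 29, 69]);
translate([437, 102, 588]) cube([280, 29, 69]);


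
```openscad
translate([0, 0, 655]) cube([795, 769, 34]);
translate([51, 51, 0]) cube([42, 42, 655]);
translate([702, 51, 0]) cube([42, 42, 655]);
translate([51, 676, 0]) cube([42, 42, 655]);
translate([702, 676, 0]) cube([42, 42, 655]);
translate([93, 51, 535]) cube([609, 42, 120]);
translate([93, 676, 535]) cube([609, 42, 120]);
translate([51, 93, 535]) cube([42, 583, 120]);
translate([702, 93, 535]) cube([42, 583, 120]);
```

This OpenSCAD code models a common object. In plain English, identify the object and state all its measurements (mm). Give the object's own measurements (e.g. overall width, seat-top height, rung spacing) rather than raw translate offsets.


A table: top 795 mm (x) × 769 mm (y), 34 mm thick, upper face at z = 689 mm, on four 42×42 mm square legs, each inset 51 mm from the nearest pair of top edges from z = 0 to the bottom of the top. Four apron rails, 42 mm thick and 120 mm tall, run between adjacent legs with their top edges flush with the underside of the top and their outer faces flush with the legs' outer faces.


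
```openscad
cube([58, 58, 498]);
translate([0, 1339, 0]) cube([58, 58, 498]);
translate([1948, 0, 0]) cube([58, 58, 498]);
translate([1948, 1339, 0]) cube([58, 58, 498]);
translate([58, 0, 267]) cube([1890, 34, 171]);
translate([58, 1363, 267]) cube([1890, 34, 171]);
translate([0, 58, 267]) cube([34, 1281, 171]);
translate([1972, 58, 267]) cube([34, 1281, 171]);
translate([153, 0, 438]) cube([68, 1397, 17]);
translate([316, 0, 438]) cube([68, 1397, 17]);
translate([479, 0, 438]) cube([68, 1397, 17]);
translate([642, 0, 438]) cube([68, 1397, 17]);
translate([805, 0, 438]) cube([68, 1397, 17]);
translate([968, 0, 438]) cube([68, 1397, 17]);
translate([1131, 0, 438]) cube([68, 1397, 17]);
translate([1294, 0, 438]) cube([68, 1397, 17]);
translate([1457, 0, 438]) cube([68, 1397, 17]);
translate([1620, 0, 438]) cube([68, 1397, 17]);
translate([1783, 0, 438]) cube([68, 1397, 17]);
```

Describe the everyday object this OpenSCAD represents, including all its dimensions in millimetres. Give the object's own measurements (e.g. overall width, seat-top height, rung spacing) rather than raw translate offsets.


A bed frame 2006 mm long (x) by 1397 mm wide (y). Four 58×58 mm corner posts, 498 mm tall, at the corners of the footprint. Four rails of 34 mm thickness and 171 mm height run between adjacent posts with their undersides at z = 267 mm, their outer faces flush with the outside of the frame (the two x-running rails run between the posts' inner faces; the two y-running rails run between the posts' inner faces). 11 slats, each 68 mm wide (x) and 17 mm thick, lie across the top of the two x-running rails, running the full 1397 mm width of the frame in y; along x they sit between the end posts with a 95 mm gap after the −x posts and between neighbouring slats, leaving 97 mm before the +x posts.


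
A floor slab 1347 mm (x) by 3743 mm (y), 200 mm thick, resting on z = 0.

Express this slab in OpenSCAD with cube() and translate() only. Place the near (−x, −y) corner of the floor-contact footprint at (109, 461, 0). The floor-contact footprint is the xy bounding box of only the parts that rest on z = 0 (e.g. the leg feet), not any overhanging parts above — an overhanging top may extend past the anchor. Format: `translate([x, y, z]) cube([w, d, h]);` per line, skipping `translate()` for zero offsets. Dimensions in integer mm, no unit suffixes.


translate([109, 461, 0]) cube([1347, 3743, 200]);


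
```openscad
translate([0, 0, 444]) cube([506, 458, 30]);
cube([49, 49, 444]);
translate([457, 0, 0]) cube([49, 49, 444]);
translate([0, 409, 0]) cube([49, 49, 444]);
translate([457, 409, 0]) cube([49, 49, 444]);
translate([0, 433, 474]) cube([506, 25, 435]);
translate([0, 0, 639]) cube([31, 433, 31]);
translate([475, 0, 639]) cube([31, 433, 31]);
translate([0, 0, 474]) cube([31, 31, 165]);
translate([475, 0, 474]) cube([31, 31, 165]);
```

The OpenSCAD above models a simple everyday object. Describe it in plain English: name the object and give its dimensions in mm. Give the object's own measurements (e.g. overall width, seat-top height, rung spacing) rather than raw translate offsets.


A chair. The seat is a 506×458×30 mm slab with its top at z = 474 mm, on four 49×49 mm corner legs (flush with the seat edges, standing on z = 0). A flat backrest 25 mm thick, 435 mm tall, spans the full seat width and rises from the seat top along its +y edge, rear face flush with the rear of the seat. Two armrests of 31×31 mm section run along each side from the seat's front edge to the front of the backrest, top faces 196 mm above the seat top and outer faces flush with the seat's x-edges; a 31×31 mm post under the front of each armrest stands on the seat at the front corner.


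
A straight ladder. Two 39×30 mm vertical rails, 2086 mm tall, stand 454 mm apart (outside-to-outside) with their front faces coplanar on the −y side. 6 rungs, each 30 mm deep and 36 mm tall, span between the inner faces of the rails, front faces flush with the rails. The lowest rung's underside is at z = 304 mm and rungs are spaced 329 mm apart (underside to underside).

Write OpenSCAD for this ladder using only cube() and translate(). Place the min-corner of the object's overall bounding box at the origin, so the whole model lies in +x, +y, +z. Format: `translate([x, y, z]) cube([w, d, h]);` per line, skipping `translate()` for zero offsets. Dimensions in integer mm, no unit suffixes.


cube([39, 30, 2086]);
translate([415, 0, 0]) cube([39, 30, 2086]);
translate([39, 0, 304]) cube([376, 30, 36]);
translate([39, 0, 633]) cube([376, 30, 36]);
translate([39, 0, 962]) cube([376, 30, 36]);
translate([39, 0, 1291]) cube([376, 30, 36]);
translate([39, 0, 1620]) cube([376, 30, 36]);
translate([39, 0, 1949]) cube([376, 30, 36]);


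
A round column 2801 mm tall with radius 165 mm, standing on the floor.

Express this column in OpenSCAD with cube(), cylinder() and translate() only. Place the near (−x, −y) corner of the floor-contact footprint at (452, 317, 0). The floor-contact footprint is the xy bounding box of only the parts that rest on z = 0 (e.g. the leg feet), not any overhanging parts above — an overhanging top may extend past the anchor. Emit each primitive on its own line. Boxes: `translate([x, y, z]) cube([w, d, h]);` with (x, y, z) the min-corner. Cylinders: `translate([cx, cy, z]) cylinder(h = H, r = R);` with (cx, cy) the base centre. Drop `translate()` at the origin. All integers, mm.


translate([617, 482, 0]) cylinder(h = 2801, r = 165);


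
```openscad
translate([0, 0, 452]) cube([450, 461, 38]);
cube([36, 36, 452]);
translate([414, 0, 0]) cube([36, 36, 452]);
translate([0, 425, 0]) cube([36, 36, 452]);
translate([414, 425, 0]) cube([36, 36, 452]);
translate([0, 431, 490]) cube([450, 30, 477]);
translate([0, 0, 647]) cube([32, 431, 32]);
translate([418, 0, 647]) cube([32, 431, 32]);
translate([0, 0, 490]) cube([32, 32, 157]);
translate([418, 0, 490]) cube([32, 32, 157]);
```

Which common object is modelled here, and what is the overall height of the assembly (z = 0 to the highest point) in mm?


A chair. The overall height is 967 mm.

A slab on four corner posts with a tall panel at the back — a chair. The seat slab sits at z = 452 with thickness 38, and the 477 mm backrest starts at the seat top, so the overall height is 452 + 38 + 477 = 967 mm.


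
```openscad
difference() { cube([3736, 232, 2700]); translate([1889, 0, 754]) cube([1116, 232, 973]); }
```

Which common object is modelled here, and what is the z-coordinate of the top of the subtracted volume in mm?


A wall with a window opening. The window head height is 1727 mm.

A wall with a rectangular opening subtracted — a window. Sill at z = 754, opening 973 mm tall, so the head is at 754 + 973 = 1727 mm.


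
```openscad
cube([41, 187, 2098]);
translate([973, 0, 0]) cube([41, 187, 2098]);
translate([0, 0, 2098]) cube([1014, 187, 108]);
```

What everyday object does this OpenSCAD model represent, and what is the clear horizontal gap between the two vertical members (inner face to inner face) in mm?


A door frame. The clear opening width is 932 mm.

Two 2098 mm tall posts with a header on top — a door frame. The left jamb is 41 mm wide at x = 0; the right jamb starts at x = 973. The clear opening is 973 − 41 = 932 mm.


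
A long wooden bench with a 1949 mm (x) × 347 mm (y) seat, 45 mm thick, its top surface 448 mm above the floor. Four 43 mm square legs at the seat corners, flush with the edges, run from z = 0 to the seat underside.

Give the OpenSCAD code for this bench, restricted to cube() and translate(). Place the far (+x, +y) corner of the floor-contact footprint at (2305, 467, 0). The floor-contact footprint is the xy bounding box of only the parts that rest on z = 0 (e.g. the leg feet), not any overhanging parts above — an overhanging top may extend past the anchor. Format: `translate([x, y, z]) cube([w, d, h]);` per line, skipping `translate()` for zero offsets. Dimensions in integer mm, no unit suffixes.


// leg_h = 448 − 45 = 403
translate([356, 120, 403]) cube([1949, 347, 45]);
translate([356, 120, 0]) cube([43, 43, 403]);
translate([356, 424, 0]) cube([43, 43, 403]);
translate([2262, 120, 0]) cube([43, 43, 403]);
translate([2262, 424, 0]) cube([43, 43, 403]);


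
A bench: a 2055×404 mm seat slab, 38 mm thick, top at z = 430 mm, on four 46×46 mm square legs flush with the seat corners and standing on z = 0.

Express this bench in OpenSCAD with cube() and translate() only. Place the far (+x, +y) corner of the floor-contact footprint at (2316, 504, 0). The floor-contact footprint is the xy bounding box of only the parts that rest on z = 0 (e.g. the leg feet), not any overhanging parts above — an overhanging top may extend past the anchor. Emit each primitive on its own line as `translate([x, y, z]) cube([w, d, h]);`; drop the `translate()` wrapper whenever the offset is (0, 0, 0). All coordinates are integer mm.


// leg_h = 430 − 38 = 392
translate([261, 100, 392]) cube([2055, 404, 38]);
translate([261, 100, 0]) cube([46, 46, 392]);
translate([261, 458, 0]) cube([46, 46, 392]);
translate([2270, 100, 0]) cube([46, 46, 392]);
translate([2270, 458, 0]) cube([46, 46, 392]);


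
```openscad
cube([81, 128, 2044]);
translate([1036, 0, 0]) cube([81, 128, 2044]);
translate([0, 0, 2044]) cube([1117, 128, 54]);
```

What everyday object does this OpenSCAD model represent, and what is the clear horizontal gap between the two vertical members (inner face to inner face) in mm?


A door frame. The clear opening width is 955 mm.

Two 2044 mm tall posts with a header on top — a door frame. The left jamb is 81 mm wide at x = 0; the right jamb starts at x = 1036. The clear opening is 1036 − 81 = 955 mm.


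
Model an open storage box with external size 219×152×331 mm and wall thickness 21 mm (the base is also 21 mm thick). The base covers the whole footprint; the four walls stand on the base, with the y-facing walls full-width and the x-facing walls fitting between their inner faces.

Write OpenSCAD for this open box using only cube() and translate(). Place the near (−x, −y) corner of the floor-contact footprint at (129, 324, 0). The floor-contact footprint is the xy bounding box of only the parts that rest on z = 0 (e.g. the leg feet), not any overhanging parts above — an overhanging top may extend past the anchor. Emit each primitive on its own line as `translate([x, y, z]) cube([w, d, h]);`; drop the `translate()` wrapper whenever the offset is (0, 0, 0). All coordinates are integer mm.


translate([129, 324, 0]) cube([219, 152, 21]);
translate([129, 324, 21]) cube([219, 21, 310]);
translate([129, 455, 21]) cube([219, 21, 310]);
translate([129, 345, 21]) cube([21, 110, 310]);
translate([327, 345, 21]) cube([21, 110, 310]);


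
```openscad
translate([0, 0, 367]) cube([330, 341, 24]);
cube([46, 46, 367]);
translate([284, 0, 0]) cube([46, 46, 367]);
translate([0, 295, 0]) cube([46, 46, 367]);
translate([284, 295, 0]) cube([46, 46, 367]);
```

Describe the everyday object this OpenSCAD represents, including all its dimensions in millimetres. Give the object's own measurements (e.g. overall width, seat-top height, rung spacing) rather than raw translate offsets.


A simple wooden stool: a rectangular seat 330 mm (x) by 341 mm (y), 24 mm thick, top face at z = 391 mm, on four square legs, each 46×46 mm in cross-section. The legs rest on z = 0, each flush with a corner of the seat.


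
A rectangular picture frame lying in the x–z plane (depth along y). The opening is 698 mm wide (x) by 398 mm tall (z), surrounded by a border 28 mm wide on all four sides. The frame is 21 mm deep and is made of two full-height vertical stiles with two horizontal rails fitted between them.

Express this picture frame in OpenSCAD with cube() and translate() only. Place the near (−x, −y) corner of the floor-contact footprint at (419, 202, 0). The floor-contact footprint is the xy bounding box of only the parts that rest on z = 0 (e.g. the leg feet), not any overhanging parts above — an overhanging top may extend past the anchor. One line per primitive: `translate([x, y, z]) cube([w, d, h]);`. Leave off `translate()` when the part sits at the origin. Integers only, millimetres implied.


translate([419, 202, 0]) cube([28, 21, 454]);
translate([1145, 202, 0]) cube([28, 21, 454]);
translate([447, 202, 0]) cube([698, 21, 28]);
translate([447, 202, 426]) cube([698, 21, 28]);


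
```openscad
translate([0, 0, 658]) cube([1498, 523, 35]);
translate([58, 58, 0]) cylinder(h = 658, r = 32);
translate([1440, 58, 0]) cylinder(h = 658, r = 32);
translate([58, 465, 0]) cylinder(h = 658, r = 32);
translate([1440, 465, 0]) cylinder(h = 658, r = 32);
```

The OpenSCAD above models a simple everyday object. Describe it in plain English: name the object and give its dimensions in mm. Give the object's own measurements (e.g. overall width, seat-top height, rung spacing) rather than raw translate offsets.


A table: top 1498 mm (x) × 523 mm (y), 35 mm thick, upper face at z = 693 mm, on four round legs of 64 mm diameter, each leg's bounding box inset 26 mm from the nearest pair of top edges from z = 0 to the bottom of the top.


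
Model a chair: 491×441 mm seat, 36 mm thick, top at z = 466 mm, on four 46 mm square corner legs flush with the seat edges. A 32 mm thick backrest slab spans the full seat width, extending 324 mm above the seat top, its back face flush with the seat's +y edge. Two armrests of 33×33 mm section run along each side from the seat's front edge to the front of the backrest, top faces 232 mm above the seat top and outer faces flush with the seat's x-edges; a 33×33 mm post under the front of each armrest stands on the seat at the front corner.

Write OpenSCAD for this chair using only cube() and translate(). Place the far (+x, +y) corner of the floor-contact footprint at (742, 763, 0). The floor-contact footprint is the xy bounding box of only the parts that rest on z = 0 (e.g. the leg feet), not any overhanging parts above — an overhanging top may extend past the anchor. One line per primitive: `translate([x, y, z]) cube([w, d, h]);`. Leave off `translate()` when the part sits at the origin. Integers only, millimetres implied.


translate([251, 322, 430]) cube([491, 441, 36]);
translate([251, 322, 0]) cube([46, 46, 430]);
translate([696, 322, 0]) cube([46, 46, 430]);
translate([251, 717, 0]) cube([46, 46, 430]);
translate([696, 717, 0]) cube([46, 46, 430]);
translate([251, 731, 466]) cube([491, 32, 324]);
translate([251, 322, 665]) cube([33, 409, 33]);
translate([709, 322, 665]) cube([33, 409, 33]);
translate([251, 322, 466]) cube([33, 33, 199]);
translate([709, 322, 466]) cube([33, 33, 199]);


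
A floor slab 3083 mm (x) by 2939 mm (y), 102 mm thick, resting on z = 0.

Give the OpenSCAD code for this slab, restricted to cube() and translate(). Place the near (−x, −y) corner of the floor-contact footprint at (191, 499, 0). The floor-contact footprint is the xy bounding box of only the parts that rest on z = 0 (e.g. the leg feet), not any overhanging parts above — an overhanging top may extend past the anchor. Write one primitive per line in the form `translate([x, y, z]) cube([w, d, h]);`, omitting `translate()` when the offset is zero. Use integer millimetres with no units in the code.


translate([191, 499, 0]) cube([3083, 2939, 102]);


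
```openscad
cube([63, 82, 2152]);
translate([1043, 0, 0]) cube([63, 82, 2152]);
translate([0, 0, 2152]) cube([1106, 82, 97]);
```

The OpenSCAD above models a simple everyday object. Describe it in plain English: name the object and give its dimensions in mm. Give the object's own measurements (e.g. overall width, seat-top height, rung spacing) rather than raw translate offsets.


A door frame. The clear opening is 980 mm wide and 2152 mm high. Two 63 mm wide jambs, 82 mm deep, stand either side of the opening from the floor to the top of the opening. A 97 mm thick head sits across the top of both jambs, spanning the full outside width of the frame.


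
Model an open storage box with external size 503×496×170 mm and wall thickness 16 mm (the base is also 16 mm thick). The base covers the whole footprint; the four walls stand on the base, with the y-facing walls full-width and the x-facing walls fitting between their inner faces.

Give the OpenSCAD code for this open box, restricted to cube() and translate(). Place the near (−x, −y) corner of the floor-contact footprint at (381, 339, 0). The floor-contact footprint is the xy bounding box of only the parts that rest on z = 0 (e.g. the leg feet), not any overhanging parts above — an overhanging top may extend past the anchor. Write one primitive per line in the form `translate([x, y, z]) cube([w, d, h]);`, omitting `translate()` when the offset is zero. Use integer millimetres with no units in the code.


translate([381, 339, 0]) cube([503, 496, 16]);
translate([381, 339, 16]) cube([503, 16, 154]);
translate([381, 819, 16]) cube([503, 16, 154]);
translate([381, 355, 16]) cube([16, 464, 154]);
translate([868, 355, 16]) cube([16, 464, 154]);


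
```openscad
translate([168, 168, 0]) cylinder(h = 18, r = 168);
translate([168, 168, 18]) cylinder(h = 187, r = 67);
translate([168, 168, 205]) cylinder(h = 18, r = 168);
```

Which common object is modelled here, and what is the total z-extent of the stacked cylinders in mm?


A spool. The overall height is 223 mm.

Three coaxial cylinders, large–small–large — a spool. Two 18 mm flanges and a 187 mm core give 18 + 187 + 18 = 223 mm.


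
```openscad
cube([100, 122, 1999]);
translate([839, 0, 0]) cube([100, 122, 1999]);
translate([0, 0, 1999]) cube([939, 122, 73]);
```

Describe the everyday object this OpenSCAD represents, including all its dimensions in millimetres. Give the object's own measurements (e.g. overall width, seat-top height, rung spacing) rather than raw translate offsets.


A door frame. The clear opening is 739 mm wide and 1999 mm high. Two 100 mm wide jambs, 122 mm deep, stand either side of the opening from the floor to the top of the opening. A 73 mm thick head sits across the top of both jambs, spanning the full outside width of the frame.


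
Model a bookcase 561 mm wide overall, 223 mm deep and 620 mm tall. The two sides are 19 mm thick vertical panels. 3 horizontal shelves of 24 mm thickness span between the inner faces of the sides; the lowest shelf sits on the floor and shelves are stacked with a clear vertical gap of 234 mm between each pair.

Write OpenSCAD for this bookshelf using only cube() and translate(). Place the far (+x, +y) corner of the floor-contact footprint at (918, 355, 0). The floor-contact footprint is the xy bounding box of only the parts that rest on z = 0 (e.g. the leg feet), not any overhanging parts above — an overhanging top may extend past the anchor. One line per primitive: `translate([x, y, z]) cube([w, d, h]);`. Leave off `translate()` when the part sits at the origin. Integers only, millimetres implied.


translate([357, 132, 0]) cube([19, 223, 620]);
translate([899, 132, 0]) cube([19, 223, 620]);
translate([376, 132, 0]) cube([523, 223, 24]);
translate([376, 132, 258]) cube([523, 223, 24]);
translate([376, 132, 516]) cube([523, 223, 24]);
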